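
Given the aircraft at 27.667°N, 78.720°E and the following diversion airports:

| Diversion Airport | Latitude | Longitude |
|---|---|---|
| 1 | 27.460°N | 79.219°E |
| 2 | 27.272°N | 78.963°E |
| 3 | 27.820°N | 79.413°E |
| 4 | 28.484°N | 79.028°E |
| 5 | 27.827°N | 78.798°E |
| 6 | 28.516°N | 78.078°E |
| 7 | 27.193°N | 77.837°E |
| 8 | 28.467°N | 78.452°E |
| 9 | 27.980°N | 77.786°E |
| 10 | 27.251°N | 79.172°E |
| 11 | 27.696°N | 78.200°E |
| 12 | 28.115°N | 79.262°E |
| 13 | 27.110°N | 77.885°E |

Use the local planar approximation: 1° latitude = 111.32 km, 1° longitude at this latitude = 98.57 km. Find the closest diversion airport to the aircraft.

Distances from 27.667°N, 78.720°E:
1: √((-0.207·111.32)² + (0.499·98.57)²) = √(530.99091 + 2419.30490) = 54.317 km
2: √((-0.395·111.32)² + (0.243·98.57)²) = √(1933.48402 + 573.72274) = 50.072 km
3: √((0.153·111.32)² + (0.693·98.57)²) = √(290.08766 + 4666.12085) = 70.400 km
4: √((0.817·111.32)² + (0.308·98.57)²) = √(8271.61874 + 921.70288) = 95.882 km
5: √((0.160·111.32)² + (0.078·98.57)²) = √(317.23885 + 59.11242) = 19.400 km
6: √((0.849·111.32)² + (-0.642·98.57)²) = √(8932.26863 + 4004.60393) = 113.740 km
7: √((-0.474·111.32)² + (-0.883·98.57)²) = √(2784.21699 + 7575.49333) = 101.783 km
8: √((0.800·111.32)² + (-0.268·98.57)²) = √(7930.97114 + 697.84521) = 92.891 km
9: √((0.313·111.32)² + (-0.934·98.57)²) = √(1214.04580 + 8475.85006) = 98.437 km
10: √((-0.416·111.32)² + (0.452·98.57)²) = √(2144.53460 + 1985.02684) = 64.262 km
11: √((0.029·111.32)² + (-0.520·98.57)²) = √(10.42179 + 2627.21854) = 51.358 km
12: √((0.448·111.32)² + (0.542·98.57)²) = √(2487.15255 + 2854.22421) = 73.085 km
13: √((-0.557·111.32)² + (-0.835·98.57)²) = √(3844.64979 + 6774.26941) = 103.048 km
Minimum: 5 at 19.400 km.

5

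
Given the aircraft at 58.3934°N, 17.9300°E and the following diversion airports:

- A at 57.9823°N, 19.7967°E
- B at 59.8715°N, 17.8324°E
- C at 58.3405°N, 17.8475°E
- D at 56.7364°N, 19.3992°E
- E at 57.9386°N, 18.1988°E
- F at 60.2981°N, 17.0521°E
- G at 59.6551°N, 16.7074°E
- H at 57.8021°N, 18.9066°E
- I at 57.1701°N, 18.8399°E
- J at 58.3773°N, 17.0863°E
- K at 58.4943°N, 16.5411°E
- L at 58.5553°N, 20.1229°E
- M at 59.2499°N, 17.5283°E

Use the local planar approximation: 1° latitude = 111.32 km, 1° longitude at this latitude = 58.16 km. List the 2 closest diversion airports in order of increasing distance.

C, J

Distances from 58.3934°N, 17.9300°E:
A: 117.8184 km
B: 164.6400 km
C: 7.5961 km
D: 203.2878 km
E: 52.9871 km
F: 218.0922 km
G: 157.4262 km
H: 86.9418 km
I: 146.0989 km
J: 49.1023 km
K: 81.5556 km
L: 128.8062 km
M: 98.1662 km
Sorted: C (7.5961 km) < J (49.1023 km) < E (52.9871 km) < K (81.5556 km) < …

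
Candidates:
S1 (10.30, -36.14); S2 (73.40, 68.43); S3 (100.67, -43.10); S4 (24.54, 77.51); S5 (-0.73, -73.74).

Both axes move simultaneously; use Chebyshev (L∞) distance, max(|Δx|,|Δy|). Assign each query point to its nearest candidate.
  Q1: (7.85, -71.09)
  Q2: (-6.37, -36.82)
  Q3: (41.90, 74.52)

Q1→S5; Q2→S1; Q3→S4

Q1 at (7.85, -71.09):
  S1: max(|2.45|, |34.95|) = 34.95
  S2: max(|65.55|, |139.52|) = 139.52
  S3: max(|92.82|, |27.99|) = 92.82
  S4: max(|16.69|, |148.60|) = 148.60
  S5: max(|-8.58|, |-2.65|) = 8.58
  → nearest: S5 (8.58)
Q2 at (-6.37, -36.82):
  S1: max(|16.67|, |0.68|) = 16.67
  S2: max(|79.77|, |105.25|) = 105.25
  S3: max(|107.04|, |-6.28|) = 107.04
  S4: max(|30.91|, |114.33|) = 114.33
  S5: max(|5.64|, |-36.92|) = 36.92
  → nearest: S1 (16.67)
Q3 at (41.90, 74.52):
  S1: max(|-31.60|, |-110.66|) = 110.66
  S2: max(|31.50|, |-6.09|) = 31.50
  S3: max(|58.77|, |-117.62|) = 117.62
  S4: max(|-17.36|, |2.99|) = 17.36
  S5: max(|-42.63|, |-148.26|) = 148.26
  → nearest: S4 (17.36)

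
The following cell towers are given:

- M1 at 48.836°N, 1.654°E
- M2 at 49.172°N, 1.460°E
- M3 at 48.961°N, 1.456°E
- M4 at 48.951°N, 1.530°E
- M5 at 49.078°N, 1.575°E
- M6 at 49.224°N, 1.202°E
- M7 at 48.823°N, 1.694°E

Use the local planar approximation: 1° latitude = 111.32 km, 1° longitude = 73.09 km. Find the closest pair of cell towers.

M1 and M7

Pairwise distances:
M1–M2: √((0.336·111.32)² + (-0.194·73.09)²) = √(1399.02331 + 201.05709) = 40.001 km
M1–M3: √((0.125·111.32)² + (-0.198·73.09)²) = √(193.62722 + 209.43357) = 20.076 km
M1–M4: √((0.115·111.32)² + (-0.124·73.09)²) = √(163.88608 + 82.14087) = 15.685 km
M1–M5: √((0.242·111.32)² + (-0.079·73.09)²) = √(725.73343 + 33.34035) = 27.551 km
M1–M6: √((0.388·111.32)² + (-0.452·73.09)²) = √(1865.56269 + 1091.42223) = 54.378 km
M1–M7: √((-0.013·111.32)² + (0.040·73.09)²) = √(2.09427 + 8.54744) = 3.262 km
M2–M3: √((-0.211·111.32)² + (-0.004·73.09)²) = √(551.71057 + 0.08547) = 23.490 km
M2–M4: √((-0.221·111.32)² + (0.070·73.09)²) = √(605.24463 + 26.17653) = 25.128 km
M2–M5: √((-0.094·111.32)² + (0.115·73.09)²) = √(109.49697 + 70.64991) = 13.422 km
M2–M6: √((0.052·111.32)² + (-0.258·73.09)²) = √(33.50835 + 355.59475) = 19.726 km
M2–M7: √((-0.349·111.32)² + (0.234·73.09)²) = √(1509.37534 + 292.51466) = 42.449 km
M3–M4: √((-0.010·111.32)² + (0.074·73.09)²) = √(1.23921 + 29.25360) = 5.522 km
M3–M5: √((0.117·111.32)² + (0.119·73.09)²) = √(169.63604 + 75.65016) = 15.662 km
M3–M6: √((0.263·111.32)² + (-0.254·73.09)²) = √(857.15210 + 344.65403) = 34.667 km
M3–M7: √((-0.138·111.32)² + (0.238·73.09)²) = √(235.99596 + 302.60064) = 23.208 km
M4–M5: √((0.127·111.32)² + (0.045·73.09)²) = √(199.87286 + 10.81785) = 14.515 km
M4–M6: √((0.273·111.32)² + (-0.328·73.09)²) = √(923.57398 + 574.72966) = 38.708 km
M4–M7: √((-0.128·111.32)² + (0.164·73.09)²) = √(203.03286 + 143.68242) = 18.620 km
M5–M6: √((0.146·111.32)² + (-0.373·73.09)²) = √(264.15091 + 743.24772) = 31.740 km
M5–M7: √((-0.255·111.32)² + (0.119·73.09)²) = √(805.79906 + 75.65016) = 29.689 km
M6–M7: √((-0.401·111.32)² + (0.492·73.09)²) = √(1992.66889 + 1293.14174) = 57.322 km
Closest pair: M1–M7 at 3.262 km.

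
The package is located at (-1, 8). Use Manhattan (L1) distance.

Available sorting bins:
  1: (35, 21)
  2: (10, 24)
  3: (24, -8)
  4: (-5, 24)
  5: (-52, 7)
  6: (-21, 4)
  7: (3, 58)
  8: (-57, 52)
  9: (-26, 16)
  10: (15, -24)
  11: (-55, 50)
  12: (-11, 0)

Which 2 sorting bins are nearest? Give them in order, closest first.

Distances from (-1, 8):
1: 49
2: 27
3: 41
4: 20
5: 52
6: 24
7: 54
8: 100
9: 33
10: 48
11: 96
12: 18
Sorted: 12 (18) < 4 (20) < 6 (24) < 2 (27) < …

12, 4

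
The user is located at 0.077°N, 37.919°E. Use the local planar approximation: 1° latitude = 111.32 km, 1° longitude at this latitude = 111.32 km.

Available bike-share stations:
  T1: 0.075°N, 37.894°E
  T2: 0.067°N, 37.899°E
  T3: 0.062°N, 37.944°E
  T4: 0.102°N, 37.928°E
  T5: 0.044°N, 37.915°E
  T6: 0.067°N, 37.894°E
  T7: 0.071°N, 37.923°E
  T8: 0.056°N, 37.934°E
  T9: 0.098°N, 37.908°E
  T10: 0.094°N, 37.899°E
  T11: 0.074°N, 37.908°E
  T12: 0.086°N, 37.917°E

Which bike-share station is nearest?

Distances from 0.077°N, 37.919°E:
T1: 2.792 km
T2: 2.489 km
T3: 3.246 km
T4: 2.958 km
T5: 3.700 km
T6: 2.997 km
T7: 0.803 km
T8: 2.873 km
T9: 2.639 km
T10: 2.922 km
T11: 1.269 km
T12: 1.026 km
Minimum: T7 at 0.803 km.

T7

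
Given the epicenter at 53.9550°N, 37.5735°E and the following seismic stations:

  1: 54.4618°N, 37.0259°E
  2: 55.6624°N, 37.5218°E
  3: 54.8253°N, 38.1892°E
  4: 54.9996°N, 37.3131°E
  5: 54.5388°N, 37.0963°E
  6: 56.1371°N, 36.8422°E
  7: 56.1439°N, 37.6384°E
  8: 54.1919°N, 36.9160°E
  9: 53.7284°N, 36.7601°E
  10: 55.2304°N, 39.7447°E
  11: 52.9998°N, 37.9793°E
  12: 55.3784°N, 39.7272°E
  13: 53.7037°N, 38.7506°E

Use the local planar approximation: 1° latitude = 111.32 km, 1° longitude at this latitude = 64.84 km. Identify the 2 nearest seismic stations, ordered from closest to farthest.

8, 9

Distances from 53.9550°N, 37.5735°E:
1: √((0.5068·111.32)² + (-0.5476·64.84)²) = √(3182.875181 + 1260.703305) = 66.6602 km
2: √((1.7074·111.32)² + (-0.0517·64.84)²) = √(36125.756433 + 11.237433) = 190.0973 km
3: √((0.8703·111.32)² + (0.6157·64.84)²) = √(9386.082396 + 1593.765126) = 104.7848 km
4: √((1.0446·111.32)² + (-0.2604·64.84)²) = √(13522.171456 + 285.080802) = 117.5043 km
5: √((0.5838·111.32)² + (-0.4772·64.84)²) = √(4223.520210 + 957.385581) = 71.9785 km
6: √((2.1821·111.32)² + (-0.7313·64.84)²) = √(59005.934647 + 2248.418548) = 247.4962 km
7: √((2.1889·111.32)² + (0.0649·64.84)²) = √(59374.263817 + 17.708240) = 243.7047 km
8: √((0.2369·111.32)² + (-0.6575·64.84)²) = √(695.466983 + 1817.513003) = 50.1296 km
9: √((-0.2266·111.32)² + (-0.8134·64.84)²) = √(636.306275 + 2781.597892) = 58.4628 km
10: √((1.2754·111.32)² + (2.1712·64.84)²) = √(20157.618457 + 19819.179589) = 199.9420 km
11: √((-0.9552·111.32)² + (0.4058·64.84)²) = √(11306.677966 + 692.325133) = 109.5400 km
12: √((1.4234·111.32)² + (2.1537·64.84)²) = √(25107.317716 + 19500.979621) = 211.2068 km
13: √((-0.2513·111.32)² + (1.1771·64.84)²) = √(782.584735 + 5825.225363) = 81.2884 km
Sorted: 8 (50.1296 km) < 9 (58.4628 km) < 1 (66.6602 km) < 5 (71.9785 km) < …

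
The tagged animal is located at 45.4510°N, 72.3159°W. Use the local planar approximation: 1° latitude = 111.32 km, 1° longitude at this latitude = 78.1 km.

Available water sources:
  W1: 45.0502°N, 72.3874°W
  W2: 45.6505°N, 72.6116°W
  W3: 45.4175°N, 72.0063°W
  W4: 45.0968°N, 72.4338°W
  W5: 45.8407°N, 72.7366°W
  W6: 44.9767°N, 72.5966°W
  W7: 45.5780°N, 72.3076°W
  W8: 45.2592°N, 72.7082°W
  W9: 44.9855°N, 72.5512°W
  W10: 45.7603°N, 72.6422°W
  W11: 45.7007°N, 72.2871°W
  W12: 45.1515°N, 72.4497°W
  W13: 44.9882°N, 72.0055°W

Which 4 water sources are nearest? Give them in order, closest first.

Distances from 45.4510°N, 72.3159°W:
W1: √((-0.4008·111.32)² + (-0.0715·78.1)²) = √(1990.681686 + 31.182731) = 44.9651 km
W2: √((0.1995·111.32)² + (-0.2957·78.1)²) = √(493.210366 + 533.340688) = 32.0398 km
W3: √((-0.0335·111.32)² + (0.3096·78.1)²) = √(13.907082 + 584.660794) = 24.4656 km
W4: √((-0.3542·111.32)² + (-0.1179·78.1)²) = √(1554.688940 + 84.787080) = 40.4904 km
W5: √((0.3897·111.32)² + (-0.4207·78.1)²) = √(1881.946213 + 1079.560763) = 54.4197 km
W6: √((-0.4743·111.32)² + (-0.2807·78.1)²) = √(2787.742426 + 480.603460) = 57.1694 km
W7: √((0.1270·111.32)² + (0.0083·78.1)²) = √(199.872865 + 0.420202) = 14.1525 km
W8: √((-0.1918·111.32)² + (-0.3923·78.1)²) = √(455.872717 + 938.725648) = 37.3443 km
W9: √((-0.4655·111.32)² + (-0.2353·78.1)²) = √(2685.256435 + 337.711556) = 54.9815 km
W10: √((0.3093·111.32)² + (-0.3263·78.1)²) = √(1185.512767 + 649.435785) = 42.8363 km
W11: √((0.2497·111.32)² + (0.0288·78.1)²) = √(772.651194 + 5.059261) = 27.8875 km
W12: √((-0.2995·111.32)² + (-0.1338·78.1)²) = √(1111.578271 + 109.197902) = 34.9396 km
W13: √((-0.4628·111.32)² + (0.3104·78.1)²) = √(2654.196645 + 587.686200) = 56.9375 km
Sorted: W7 (14.1525 km) < W3 (24.4656 km) < W11 (27.8875 km) < W2 (32.0398 km) < W12 (34.9396 km) < W8 (37.3443 km) < …

W7, W3, W11, W2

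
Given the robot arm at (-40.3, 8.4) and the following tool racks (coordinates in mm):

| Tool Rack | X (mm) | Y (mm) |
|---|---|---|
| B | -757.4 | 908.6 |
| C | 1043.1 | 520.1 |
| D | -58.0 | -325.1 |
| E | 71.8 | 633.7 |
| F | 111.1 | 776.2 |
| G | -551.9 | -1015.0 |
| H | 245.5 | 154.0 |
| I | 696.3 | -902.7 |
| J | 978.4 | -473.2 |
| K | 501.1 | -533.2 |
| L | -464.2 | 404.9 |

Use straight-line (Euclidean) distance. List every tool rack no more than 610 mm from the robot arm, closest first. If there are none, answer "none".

H, D, L

Distances from (-40.3, 8.4):
B: 1150.9 mm
C: 1198.2 mm
D: 334.0 mm
E: 635.3 mm
F: 782.6 mm
G: 1144.2 mm
H: 320.8 mm
I: 1171.6 mm
J: 1126.8 mm
K: 765.8 mm
L: 580.4 mm
Threshold 610 mm: H (320.8 mm), D (334.0 mm), L (580.4 mm) are within range.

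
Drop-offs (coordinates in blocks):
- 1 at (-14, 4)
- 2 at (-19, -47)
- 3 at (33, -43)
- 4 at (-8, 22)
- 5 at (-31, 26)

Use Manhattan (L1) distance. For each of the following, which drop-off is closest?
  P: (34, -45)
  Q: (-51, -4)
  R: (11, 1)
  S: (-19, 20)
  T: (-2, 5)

P at (34, -45):
  1: 97 blocks
  2: 55 blocks
  3: 3 blocks
  4: 109 blocks
  5: 136 blocks
  → nearest: 3 (3 blocks)
Q at (-51, -4):
  1: 45 blocks
  2: 75 blocks
  3: 123 blocks
  4: 69 blocks
  5: 50 blocks
  → nearest: 1 (45 blocks)
R at (11, 1):
  1: 28 blocks
  2: 78 blocks
  3: 66 blocks
  4: 40 blocks
  5: 67 blocks
  → nearest: 1 (28 blocks)
S at (-19, 20):
  1: 21 blocks
  2: 67 blocks
  3: 115 blocks
  4: 13 blocks
  5: 18 blocks
  → nearest: 4 (13 blocks)
T at (-2, 5):
  1: 13 blocks
  2: 69 blocks
  3: 83 blocks
  4: 23 blocks
  5: 50 blocks
  → nearest: 1 (13 blocks)

P→3; Q→1; R→1; S→4; T→1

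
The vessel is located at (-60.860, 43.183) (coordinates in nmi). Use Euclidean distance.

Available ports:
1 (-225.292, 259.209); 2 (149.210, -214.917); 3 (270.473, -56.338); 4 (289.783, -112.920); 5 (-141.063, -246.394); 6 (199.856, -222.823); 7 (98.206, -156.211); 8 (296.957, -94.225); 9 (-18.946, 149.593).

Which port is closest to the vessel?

Distances from (-60.860, 43.183):
1: 271.487 nmi
2: 332.784 nmi
3: 345.957 nmi
4: 383.821 nmi
5: 300.479 nmi
6: 372.467 nmi
7: 255.069 nmi
8: 383.294 nmi
9: 114.367 nmi
Minimum: 9 at 114.367 nmi.

9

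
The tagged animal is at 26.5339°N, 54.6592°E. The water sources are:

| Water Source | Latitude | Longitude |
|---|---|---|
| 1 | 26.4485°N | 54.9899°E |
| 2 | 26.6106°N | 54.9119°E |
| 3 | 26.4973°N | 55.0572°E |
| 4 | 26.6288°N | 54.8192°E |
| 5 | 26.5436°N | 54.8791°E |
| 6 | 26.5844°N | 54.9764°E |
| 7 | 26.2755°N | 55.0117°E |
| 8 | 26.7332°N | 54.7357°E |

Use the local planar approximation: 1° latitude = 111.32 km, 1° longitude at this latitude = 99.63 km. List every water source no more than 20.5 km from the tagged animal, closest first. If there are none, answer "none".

4

Distances from 26.5339°N, 54.6592°E:
1: √((-0.0854·111.32)² + (0.3307·99.63)²) = √(90.377877 + 1085.547047) = 34.2918 km
2: √((0.0767·111.32)² + (0.2527·99.63)²) = √(72.901611 + 633.856203) = 26.5849 km
3: √((-0.0366·111.32)² + (0.3980·99.63)²) = √(16.600018 + 1572.339790) = 39.8615 km
4: √((0.0949·111.32)² + (0.1600·99.63)²) = √(111.603758 + 254.109105) = 19.1236 km
5: √((0.0097·111.32)² + (0.2199·99.63)²) = √(1.165977 + 479.988375) = 21.9352 km
6: √((0.0505·111.32)² + (0.3172·99.63)²) = √(31.603061 + 998.726602) = 32.0987 km
7: √((-0.2584·111.32)² + (0.3525·99.63)²) = √(827.430288 + 1233.384548) = 45.3962 km
8: √((0.1993·111.32)² + (0.0765·99.63)²) = √(492.221968 + 58.090235) = 23.4587 km
Threshold 20.5 km: 4 (19.1236 km) is within range.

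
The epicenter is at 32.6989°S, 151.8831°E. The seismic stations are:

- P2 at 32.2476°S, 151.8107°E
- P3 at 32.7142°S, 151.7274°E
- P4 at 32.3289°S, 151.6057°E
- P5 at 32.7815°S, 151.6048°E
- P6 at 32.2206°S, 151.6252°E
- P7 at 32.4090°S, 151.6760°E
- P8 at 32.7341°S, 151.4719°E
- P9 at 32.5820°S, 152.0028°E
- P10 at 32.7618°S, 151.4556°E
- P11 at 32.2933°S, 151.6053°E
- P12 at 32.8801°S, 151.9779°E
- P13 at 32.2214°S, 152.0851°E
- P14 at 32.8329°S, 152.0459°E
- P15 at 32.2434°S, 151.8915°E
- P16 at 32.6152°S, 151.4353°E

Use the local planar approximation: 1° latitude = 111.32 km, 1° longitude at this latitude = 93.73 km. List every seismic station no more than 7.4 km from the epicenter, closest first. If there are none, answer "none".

Distances from 32.6989°S, 151.8831°E:
P2: 50.6950 km
P3: 14.6928 km
P4: 48.7085 km
P5: 27.6583 km
P6: 58.4747 km
P7: 37.6599 km
P8: 38.7405 km
P9: 17.1821 km
P10: 40.6768 km
P11: 52.1214 km
P12: 22.0416 km
P13: 56.4266 km
P14: 21.3391 km
P15: 50.7124 km
P16: 42.9941 km
Threshold 7.4 km: none within range.

none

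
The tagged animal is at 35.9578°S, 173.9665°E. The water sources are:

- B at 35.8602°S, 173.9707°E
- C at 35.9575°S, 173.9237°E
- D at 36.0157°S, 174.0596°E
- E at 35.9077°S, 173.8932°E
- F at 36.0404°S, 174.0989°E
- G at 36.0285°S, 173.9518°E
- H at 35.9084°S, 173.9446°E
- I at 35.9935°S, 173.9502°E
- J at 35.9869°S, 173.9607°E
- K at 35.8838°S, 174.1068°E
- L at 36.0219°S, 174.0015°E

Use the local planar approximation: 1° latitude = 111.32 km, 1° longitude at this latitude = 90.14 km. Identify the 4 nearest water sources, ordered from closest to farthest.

J, C, I, H

Distances from 35.9578°S, 173.9665°E:
B: 10.8714 km
C: 3.8581 km
D: 10.5816 km
E: 8.6464 km
F: 15.0659 km
G: 7.9811 km
H: 5.8428 km
I: 4.2370 km
J: 3.2813 km
K: 15.0929 km
L: 7.8019 km
Sorted: J (3.2813 km) < C (3.8581 km) < I (4.2370 km) < H (5.8428 km) < L (7.8019 km) < G (7.9811 km) < …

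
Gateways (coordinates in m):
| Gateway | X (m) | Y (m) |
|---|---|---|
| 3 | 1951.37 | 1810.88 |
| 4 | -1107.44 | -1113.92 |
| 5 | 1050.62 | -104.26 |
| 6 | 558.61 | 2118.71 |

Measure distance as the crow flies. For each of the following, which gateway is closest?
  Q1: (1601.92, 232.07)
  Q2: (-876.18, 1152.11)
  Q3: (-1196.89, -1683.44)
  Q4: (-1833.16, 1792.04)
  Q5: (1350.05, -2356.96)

Q1→5; Q2→6; Q3→4; Q4→6; Q5→5

Q1 at (1601.92, 232.07):
  3: 1617.02 m
  4: 3025.28 m
  5: 645.79 m
  6: 2155.90 m
  → nearest: 5 (645.79 m)
Q2 at (-876.18, 1152.11):
  3: 2903.28 m
  4: 2277.80 m
  5: 2300.22 m
  6: 1730.01 m
  → nearest: 6 (1730.01 m)
Q3 at (-1196.89, -1683.44):
  3: 4703.38 m
  4: 576.50 m
  5: 2746.84 m
  6: 4187.85 m
  → nearest: 4 (576.50 m)
Q4 at (-1833.16, 1792.04):
  3: 3784.58 m
  4: 2995.21 m
  5: 3451.40 m
  6: 2413.98 m
  → nearest: 6 (2413.98 m)
Q5 at (1350.05, -2356.96):
  3: 4210.99 m
  4: 2753.98 m
  5: 2272.51 m
  6: 4545.11 m
  → nearest: 5 (2272.51 m)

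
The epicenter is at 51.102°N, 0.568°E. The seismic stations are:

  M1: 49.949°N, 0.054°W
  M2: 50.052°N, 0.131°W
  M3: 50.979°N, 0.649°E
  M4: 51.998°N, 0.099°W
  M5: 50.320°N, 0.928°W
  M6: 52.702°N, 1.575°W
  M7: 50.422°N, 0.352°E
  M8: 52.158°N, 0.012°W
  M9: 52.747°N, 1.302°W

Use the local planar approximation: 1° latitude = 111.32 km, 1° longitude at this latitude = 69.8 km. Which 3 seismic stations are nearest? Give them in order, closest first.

Distances from 51.102°N, 0.568°E:
M1: √((-1.153·111.32)² + (-0.622·69.8)²) = √(16474.22564 + 1884.91432) = 135.496 km
M2: √((-1.050·111.32)² + (-0.699·69.8)²) = √(13662.33700 + 2380.48362) = 126.660 km
M3: √((-0.123·111.32)² + (0.081·69.8)²) = √(187.48072 + 31.96545) = 14.814 km
M4: √((0.896·111.32)² + (-0.667·69.8)²) = √(9948.61019 + 2167.51700) = 110.073 km
M5: √((-0.782·111.32)² + (-1.496·69.8)²) = √(7578.09249 + 10903.70347) = 135.948 km
M6: √((1.600·111.32)² + (-2.143·69.8)²) = √(31723.88454 + 22374.59523) = 232.591 km
M7: √((-0.680·111.32)² + (-0.216·69.8)²) = √(5730.12665 + 227.30990) = 77.184 km
M8: √((1.056·111.32)² + (-0.580·69.8)²) = √(13818.92411 + 1638.95426) = 124.330 km
M9: √((1.645·111.32)² + (-1.870·69.8)²) = √(33533.44714 + 17037.03668) = 224.879 km
Sorted: M3 (14.814 km) < M7 (77.184 km) < M4 (110.073 km) < M8 (124.330 km) < M2 (126.660 km) < …

M3, M7, M4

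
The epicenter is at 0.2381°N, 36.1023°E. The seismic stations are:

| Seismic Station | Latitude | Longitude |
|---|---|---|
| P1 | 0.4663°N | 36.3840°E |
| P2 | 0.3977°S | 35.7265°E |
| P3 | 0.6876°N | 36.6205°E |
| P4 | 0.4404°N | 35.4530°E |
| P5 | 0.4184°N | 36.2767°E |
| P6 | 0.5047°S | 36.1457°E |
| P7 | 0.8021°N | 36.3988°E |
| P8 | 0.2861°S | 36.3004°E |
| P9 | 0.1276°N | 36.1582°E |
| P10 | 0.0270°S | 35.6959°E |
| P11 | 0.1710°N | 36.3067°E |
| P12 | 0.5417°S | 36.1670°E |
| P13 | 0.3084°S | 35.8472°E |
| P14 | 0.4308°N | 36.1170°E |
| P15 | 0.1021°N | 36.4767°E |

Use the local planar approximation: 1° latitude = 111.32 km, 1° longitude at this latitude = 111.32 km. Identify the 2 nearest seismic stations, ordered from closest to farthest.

Distances from 0.2381°N, 36.1023°E:
P1: √((0.2282·111.32)² + (0.2817·111.32)²) = √(645.323790 + 983.377097) = 40.3572 km
P2: √((-0.6358·111.32)² + (-0.3758·111.32)²) = √(5009.419967 + 1750.088241) = 82.2162 km
P3: √((0.4495·111.32)² + (0.5182·111.32)²) = √(2503.835470 + 3327.677365) = 76.3643 km
P4: √((0.2023·111.32)² + (-0.6493·111.32)²) = √(507.152021 + 5224.409387) = 75.7071 km
P5: √((0.1803·111.32)² + (0.1744·111.32)²) = √(402.844880 + 376.911472) = 27.9241 km
P6: √((-0.7428·111.32)² + (0.0434·111.32)²) = √(6837.387371 + 23.341344) = 82.8295 km
P7: √((0.5640·111.32)² + (0.2965·111.32)²) = √(3941.890929 + 1089.421121) = 70.9317 km
P8: √((-0.5242·111.32)² + (0.1981·111.32)²) = √(3405.182780 + 486.312403) = 62.3818 km
P9: √((-0.1105·111.32)² + (0.0559·111.32)²) = √(151.311157 + 38.723090) = 13.7853 km
P10: √((-0.2651·111.32)² + (-0.4064·111.32)²) = √(870.895108 + 2046.698135) = 54.0148 km
P11: √((-0.0671·111.32)² + (0.2044·111.32)²) = √(55.794506 + 517.735779) = 23.9485 km
P12: √((-0.7798·111.32)² + (0.0647·111.32)²) = √(7535.513583 + 51.874623) = 87.1056 km
P13: √((-0.5465·111.32)² + (-0.2551·111.32)²) = √(3701.065132 + 806.431183) = 67.1379 km
P14: √((0.1927·111.32)² + (0.0147·111.32)²) = √(460.161017 + 2.677818) = 21.5137 km
P15: √((-0.1360·111.32)² + (0.3744·111.32)²) = √(229.205066 + 1737.073022) = 44.3427 km
Sorted: P9 (13.7853 km) < P14 (21.5137 km) < P11 (23.9485 km) < P5 (27.9241 km) < …

P9, P14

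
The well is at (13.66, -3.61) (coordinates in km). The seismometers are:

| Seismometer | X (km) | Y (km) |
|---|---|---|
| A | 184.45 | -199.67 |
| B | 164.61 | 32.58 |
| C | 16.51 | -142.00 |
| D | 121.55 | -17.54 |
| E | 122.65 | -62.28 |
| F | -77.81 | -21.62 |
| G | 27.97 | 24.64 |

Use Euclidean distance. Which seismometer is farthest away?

Distances from (13.66, -3.61):
A: √((170.79)² + (-196.06)²) = √(29169.2241 + 38439.5236) = 260.02 km
B: √((150.95)² + (36.19)²) = √(22785.9025 + 1309.7161) = 155.23 km
C: √((2.85)² + (-138.39)²) = √(8.1225 + 19151.7921) = 138.42 km
D: √((107.89)² + (-13.93)²) = √(11640.2521 + 194.0449) = 108.79 km
E: √((108.99)² + (-58.67)²) = √(11878.8201 + 3442.1689) = 123.78 km
F: √((-91.47)² + (-18.01)²) = √(8366.7609 + 324.3601) = 93.23 km
G: √((14.31)² + (28.25)²) = √(204.7761 + 798.0625) = 31.67 km
Maximum: A at 260.02 km.

A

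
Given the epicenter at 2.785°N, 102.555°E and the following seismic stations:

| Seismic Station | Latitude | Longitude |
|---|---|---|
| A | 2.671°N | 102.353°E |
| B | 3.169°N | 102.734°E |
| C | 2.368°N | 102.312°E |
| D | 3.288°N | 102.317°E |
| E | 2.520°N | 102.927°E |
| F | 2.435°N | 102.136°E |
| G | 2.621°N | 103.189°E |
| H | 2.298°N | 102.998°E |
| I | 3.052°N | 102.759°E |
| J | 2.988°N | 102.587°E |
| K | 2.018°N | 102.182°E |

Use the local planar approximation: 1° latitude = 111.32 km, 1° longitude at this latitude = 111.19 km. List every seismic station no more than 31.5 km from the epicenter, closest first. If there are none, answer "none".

Distances from 2.785°N, 102.555°E:
A: 25.798 km
B: 47.153 km
C: 53.711 km
D: 61.932 km
E: 50.805 km
F: 60.733 km
G: 72.820 km
H: 73.248 km
I: 37.389 km
J: 22.876 km
K: 94.922 km
Threshold 31.5 km: J (22.876 km), A (25.798 km) are within range.

J, A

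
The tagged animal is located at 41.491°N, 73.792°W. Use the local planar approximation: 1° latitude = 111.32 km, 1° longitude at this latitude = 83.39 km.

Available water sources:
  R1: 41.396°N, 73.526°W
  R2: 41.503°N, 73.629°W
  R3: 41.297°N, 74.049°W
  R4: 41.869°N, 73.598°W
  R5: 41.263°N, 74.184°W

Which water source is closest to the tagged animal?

R2

Distances from 41.491°N, 73.792°W:
R1: √((-0.095·111.32)² + (0.266·83.39)²) = √(111.83909 + 492.02959) = 24.574 km
R2: √((0.012·111.32)² + (0.163·83.39)²) = √(1.78447 + 184.75796) = 13.658 km
R3: √((-0.194·111.32)² + (-0.257·83.39)²) = √(466.39067 + 459.29762) = 30.425 km
R4: √((0.378·111.32)² + (0.194·83.39)²) = √(1770.63887 + 261.71668) = 45.082 km
R5: √((-0.228·111.32)² + (-0.392·83.39)²) = √(644.19313 + 1068.56288) = 41.385 km
Minimum: R2 at 13.658 km.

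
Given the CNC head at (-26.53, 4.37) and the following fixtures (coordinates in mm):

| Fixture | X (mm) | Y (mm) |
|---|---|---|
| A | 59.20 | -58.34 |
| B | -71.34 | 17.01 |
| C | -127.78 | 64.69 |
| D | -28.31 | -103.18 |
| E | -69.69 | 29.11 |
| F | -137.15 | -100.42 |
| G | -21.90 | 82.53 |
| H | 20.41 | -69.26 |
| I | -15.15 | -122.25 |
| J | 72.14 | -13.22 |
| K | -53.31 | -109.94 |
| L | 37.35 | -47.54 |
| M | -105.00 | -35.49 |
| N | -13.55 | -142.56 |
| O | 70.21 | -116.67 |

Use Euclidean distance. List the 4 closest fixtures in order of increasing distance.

Distances from (-26.53, 4.37):
A: √((85.73)² + (-62.71)²) = √(7349.6329 + 3932.5441) = 106.22 mm
B: √((-44.81)² + (12.64)²) = √(2007.9361 + 159.7696) = 46.56 mm
C: √((-101.25)² + (60.32)²) = √(10251.5625 + 3638.5024) = 117.86 mm
D: √((-1.78)² + (-107.55)²) = √(3.1684 + 11567.0025) = 107.56 mm
E: √((-43.16)² + (24.74)²) = √(1862.7856 + 612.0676) = 49.75 mm
F: √((-110.62)² + (-104.79)²) = √(12236.7844 + 10980.9441) = 152.37 mm
G: √((4.63)² + (78.16)²) = √(21.4369 + 6108.9856) = 78.30 mm
H: √((46.94)² + (-73.63)²) = √(2203.3636 + 5421.3769) = 87.32 mm
I: √((11.38)² + (-126.62)²) = √(129.5044 + 16032.6244) = 127.13 mm
J: √((98.67)² + (-17.59)²) = √(9735.7689 + 309.4081) = 100.23 mm
K: √((-26.78)² + (-114.31)²) = √(717.1684 + 13066.7761) = 117.41 mm
L: √((63.88)² + (-51.91)²) = √(4080.6544 + 2694.6481) = 82.31 mm
M: √((-78.47)² + (-39.86)²) = √(6157.5409 + 1588.8196) = 88.01 mm
N: √((12.98)² + (-146.93)²) = √(168.4804 + 21588.4249) = 147.50 mm
O: √((96.74)² + (-121.04)²) = √(9358.6276 + 14650.6816) = 154.95 mm
Sorted: B (46.56 mm) < E (49.75 mm) < G (78.30 mm) < L (82.31 mm) < H (87.32 mm) < M (88.01 mm) < …

B, E, G, L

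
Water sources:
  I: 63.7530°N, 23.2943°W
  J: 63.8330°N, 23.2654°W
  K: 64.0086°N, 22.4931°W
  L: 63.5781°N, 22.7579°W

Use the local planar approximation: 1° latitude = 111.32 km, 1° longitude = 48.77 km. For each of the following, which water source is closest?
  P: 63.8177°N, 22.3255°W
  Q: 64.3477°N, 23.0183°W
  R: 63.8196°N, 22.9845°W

P→K; Q→K; R→J

P at 63.8177°N, 22.3255°W:
  I: 47.7942 km
  J: 45.8706 km
  K: 22.7688 km
  L: 34.0018 km
  → nearest: K (22.7688 km)
Q at 64.3477°N, 23.0183°W:
  I: 67.5566 km
  J: 58.5500 km
  K: 45.6184 km
  L: 86.6080 km
  → nearest: K (45.6184 km)
R at 63.8196°N, 22.9845°W:
  I: 16.8299 km
  J: 13.7805 km
  K: 31.8906 km
  L: 29.0666 km
  → nearest: J (13.7805 km)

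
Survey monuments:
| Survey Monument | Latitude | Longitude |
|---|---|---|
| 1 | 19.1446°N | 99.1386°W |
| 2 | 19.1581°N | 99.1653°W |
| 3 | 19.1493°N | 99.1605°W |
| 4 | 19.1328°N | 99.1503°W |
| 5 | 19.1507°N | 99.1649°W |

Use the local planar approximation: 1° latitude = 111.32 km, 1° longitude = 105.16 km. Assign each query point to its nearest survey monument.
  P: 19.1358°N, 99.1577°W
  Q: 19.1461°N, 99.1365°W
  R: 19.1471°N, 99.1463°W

P→4; Q→1; R→1

P at 19.1358°N, 99.1577°W:
  1: 2.2347 km
  2: 2.6079 km
  3: 1.5314 km
  4: 0.8468 km
  5: 1.8233 km
  → nearest: 4 (0.8468 km)
Q at 19.1461°N, 99.1365°W:
  1: 0.2769 km
  2: 3.3101 km
  3: 2.5489 km
  4: 2.0732 km
  5: 3.0301 km
  → nearest: 1 (0.2769 km)
R at 19.1471°N, 99.1463°W:
  1: 0.8562 km
  2: 2.3434 km
  3: 1.5132 km
  4: 1.6465 km
  5: 1.9966 km
  → nearest: 1 (0.8562 km)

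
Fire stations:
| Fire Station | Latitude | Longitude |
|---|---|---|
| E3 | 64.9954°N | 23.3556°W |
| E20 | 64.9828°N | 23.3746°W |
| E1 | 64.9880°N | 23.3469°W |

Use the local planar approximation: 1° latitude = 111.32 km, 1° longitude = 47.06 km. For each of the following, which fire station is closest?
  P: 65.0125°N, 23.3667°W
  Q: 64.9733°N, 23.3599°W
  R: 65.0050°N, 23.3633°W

P at 65.0125°N, 23.3667°W:
  E3: 1.9739 km
  E20: 3.3270 km
  E1: 2.8821 km
  → nearest: E3 (1.9739 km)
Q at 64.9733°N, 23.3599°W:
  E3: 2.4685 km
  E20: 1.2637 km
  E1: 1.7470 km
  → nearest: E20 (1.2637 km)
R at 65.0050°N, 23.3633°W:
  E3: 1.1284 km
  E20: 2.5279 km
  E1: 2.0438 km
  → nearest: E3 (1.1284 km)

P→E3; Q→E20; R→E3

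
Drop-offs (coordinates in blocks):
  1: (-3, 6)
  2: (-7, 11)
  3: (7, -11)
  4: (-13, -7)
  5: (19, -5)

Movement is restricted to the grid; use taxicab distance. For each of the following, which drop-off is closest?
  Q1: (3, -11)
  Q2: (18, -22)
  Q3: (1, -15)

Q1→3; Q2→5; Q3→3

Q1 at (3, -11):
  1: |-6| + |17| = 6 + 17 = 23 blocks
  2: |-10| + |22| = 10 + 22 = 32 blocks
  3: |4| + |0| = 4 + 0 = 4 blocks
  4: |-16| + |4| = 16 + 4 = 20 blocks
  5: |16| + |6| = 16 + 6 = 22 blocks
  → nearest: 3 (4 blocks)
Q2 at (18, -22):
  1: |-21| + |28| = 21 + 28 = 49 blocks
  2: |-25| + |33| = 25 + 33 = 58 blocks
  3: |-11| + |11| = 11 + 11 = 22 blocks
  4: |-31| + |15| = 31 + 15 = 46 blocks
  5: |1| + |17| = 1 + 17 = 18 blocks
  → nearest: 5 (18 blocks)
Q3 at (1, -15):
  1: |-4| + |21| = 4 + 21 = 25 blocks
  2: |-8| + |26| = 8 + 26 = 34 blocks
  3: |6| + |4| = 6 + 4 = 10 blocks
  4: |-14| + |8| = 14 + 8 = 22 blocks
  5: |18| + |10| = 18 + 10 = 28 blocks
  → nearest: 3 (10 blocks)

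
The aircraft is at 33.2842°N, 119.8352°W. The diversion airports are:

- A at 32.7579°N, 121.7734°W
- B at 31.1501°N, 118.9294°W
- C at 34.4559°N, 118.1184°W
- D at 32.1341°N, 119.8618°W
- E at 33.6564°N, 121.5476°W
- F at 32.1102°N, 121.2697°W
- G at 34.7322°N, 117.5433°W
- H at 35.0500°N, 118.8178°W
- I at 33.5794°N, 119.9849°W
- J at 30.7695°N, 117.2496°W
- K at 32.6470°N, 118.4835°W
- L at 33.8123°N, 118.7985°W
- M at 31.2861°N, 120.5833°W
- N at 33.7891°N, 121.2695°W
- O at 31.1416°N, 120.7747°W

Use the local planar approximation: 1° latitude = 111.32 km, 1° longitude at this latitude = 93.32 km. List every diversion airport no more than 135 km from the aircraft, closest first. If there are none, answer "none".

I, L, D

Distances from 33.2842°N, 119.8352°W:
A: √((-0.5263·111.32)² + (-1.9382·93.32)²) = √(3432.520466 + 32714.978462) = 190.1250 km
B: √((-2.1341·111.32)² + (0.9058·93.32)²) = √(56438.560326 + 7145.195120) = 252.1582 km
C: √((1.1717·111.32)² + (1.7168·93.32)²) = √(17012.935487 + 25667.813169) = 206.5932 km
D: √((-1.1501·111.32)² + (-0.0266·93.32)²) = √(16391.458641 + 6.161873) = 128.0532 km
E: √((0.3722·111.32)² + (-1.7124·93.32)²) = √(1716.718680 + 25536.413294) = 165.0852 km
F: √((-1.1740·111.32)² + (-1.4345·93.32)²) = √(17079.792459 + 17920.518266) = 187.0837 km
G: √((1.4480·111.32)² + (2.2919·93.32)²) = √(25982.654539 + 45744.700598) = 267.8196 km
H: √((1.7658·111.32)² + (1.0174·93.32)²) = √(38639.315149 + 9014.319082) = 218.2971 km
I: √((0.2952·111.32)² + (-0.1497·93.32)²) = √(1079.888961 + 195.161012) = 35.7078 km
J: √((-2.5147·111.32)² + (2.5856·93.32)²) = √(78364.390284 + 58219.991599) = 369.5732 km
K: √((-0.6372·111.32)² + (1.3517·93.32)²) = √(5031.505243 + 15911.462069) = 144.7169 km
L: √((0.5281·111.32)² + (1.0367·93.32)²) = √(3456.039761 + 9359.564841) = 113.2060 km
M: √((-1.9981·111.32)² + (-0.7481·93.32)²) = √(49474.434053 + 4873.811964) = 233.1271 km
N: √((0.5049·111.32)² + (-1.4343·93.32)²) = √(3159.054633 + 17915.521606) = 145.1709 km
O: √((-2.1426·111.32)² + (-0.9395·93.32)²) = √(56889.038867 + 7686.754825) = 254.1177 km
Threshold 135 km: I (35.7078 km), L (113.2060 km), D (128.0532 km) are within range.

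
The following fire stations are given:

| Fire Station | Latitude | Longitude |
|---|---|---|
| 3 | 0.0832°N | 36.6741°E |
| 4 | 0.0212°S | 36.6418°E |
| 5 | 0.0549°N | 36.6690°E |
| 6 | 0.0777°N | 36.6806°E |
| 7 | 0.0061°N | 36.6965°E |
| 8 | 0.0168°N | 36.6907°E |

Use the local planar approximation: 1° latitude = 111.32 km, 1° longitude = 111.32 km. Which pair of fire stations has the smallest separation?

3 and 6

Pairwise distances:
3–6: √((-0.0055·111.32)² + (0.0065·111.32)²) = √(0.374862 + 0.523568) = 0.9479 km
7–8: √((0.0107·111.32)² + (-0.0058·111.32)²) = √(1.418776 + 0.416872) = 1.3549 km
5–6: √((0.0228·111.32)² + (0.0116·111.32)²) = √(6.441931 + 1.667487) = 2.8477 km
3–5: √((-0.0283·111.32)² + (-0.0051·111.32)²) = √(9.924743 + 0.322320) = 3.2011 km
5–8: √((-0.0381·111.32)² + (0.0217·111.32)²) = √(17.988558 + 5.835336) = 4.8810 km
5–7: √((-0.0488·111.32)² + (0.0275·111.32)²) = √(29.511144 + 9.371558) = 6.2356 km
4–7: √((0.0273·111.32)² + (0.0547·111.32)²) = √(9.235740 + 37.078405) = 6.8054 km
6–8: √((-0.0609·111.32)² + (0.0101·111.32)²) = √(45.960102 + 1.264122) = 6.8720 km
4–8: √((0.0380·111.32)² + (0.0489·111.32)²) = √(17.894254 + 29.632215) = 6.8939 km
3–8: √((-0.0664·111.32)² + (0.0166·111.32)²) = √(54.636460 + 3.414779) = 7.6191 km
6–7: √((-0.0716·111.32)² + (0.0159·111.32)²) = √(63.529062 + 3.132858) = 8.1647 km
3–7: √((-0.0771·111.32)² + (0.0224·111.32)²) = √(73.663975 + 6.217881) = 8.9377 km
4–5: √((0.0761·111.32)² + (0.0272·111.32)²) = √(71.765499 + 9.168203) = 8.9963 km
4–6: √((0.0989·111.32)² + (0.0388·111.32)²) = √(121.210147 + 18.655627) = 11.8265 km
3–4: √((-0.1044·111.32)² + (-0.0323·111.32)²) = √(135.066421 + 12.928598) = 12.1653 km
Closest pair: 3–6 at 0.9479 km.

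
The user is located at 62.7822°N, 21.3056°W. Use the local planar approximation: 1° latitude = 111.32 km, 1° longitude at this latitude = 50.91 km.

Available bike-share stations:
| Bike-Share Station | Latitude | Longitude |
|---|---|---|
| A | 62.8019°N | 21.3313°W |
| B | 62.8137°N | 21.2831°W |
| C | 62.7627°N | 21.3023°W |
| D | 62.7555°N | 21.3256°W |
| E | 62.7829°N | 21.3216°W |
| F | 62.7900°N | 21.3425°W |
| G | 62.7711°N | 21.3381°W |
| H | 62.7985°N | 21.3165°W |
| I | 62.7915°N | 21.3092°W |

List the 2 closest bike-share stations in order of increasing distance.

Distances from 62.7822°N, 21.3056°W:
A: √((0.0197·111.32)² + (-0.0257·50.91)²) = √(4.809267 + 1.711877) = 2.5537 km
B: √((0.0315·111.32)² + (0.0225·50.91)²) = √(12.296103 + 1.312113) = 3.6889 km
C: √((-0.0195·111.32)² + (0.0033·50.91)²) = √(4.712112 + 0.028225) = 2.1772 km
D: √((-0.0267·111.32)² + (-0.0200·50.91)²) = √(8.834234 + 1.036731) = 3.1418 km
E: √((0.0007·111.32)² + (-0.0160·50.91)²) = √(0.006072 + 0.663508) = 0.8183 km
F: √((0.0078·111.32)² + (-0.0369·50.91)²) = √(0.753938 + 3.529059) = 2.0695 km
G: √((-0.0111·111.32)² + (-0.0325·50.91)²) = √(1.526836 + 2.737618) = 2.0651 km
H: √((0.0163·111.32)² + (-0.0109·50.91)²) = √(3.292468 + 0.307935) = 1.8975 km
I: √((0.0093·111.32)² + (-0.0036·50.91)²) = √(1.071796 + 0.033590) = 1.0514 km
Sorted: E (0.8183 km) < I (1.0514 km) < H (1.8975 km) < G (2.0651 km) < …

E, I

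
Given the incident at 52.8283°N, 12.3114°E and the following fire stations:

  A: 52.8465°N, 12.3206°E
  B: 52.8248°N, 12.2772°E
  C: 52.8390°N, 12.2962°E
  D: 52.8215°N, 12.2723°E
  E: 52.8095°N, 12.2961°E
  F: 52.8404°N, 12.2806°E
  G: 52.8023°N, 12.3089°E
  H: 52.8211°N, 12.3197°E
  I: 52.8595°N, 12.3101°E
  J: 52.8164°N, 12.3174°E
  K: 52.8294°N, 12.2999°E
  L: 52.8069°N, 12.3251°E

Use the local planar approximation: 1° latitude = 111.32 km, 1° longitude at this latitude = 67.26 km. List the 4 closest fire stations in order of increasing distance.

K, H, J, C

Distances from 52.8283°N, 12.3114°E:
A: 2.1184 km
B: 2.3331 km
C: 1.5697 km
D: 2.7366 km
E: 2.3321 km
F: 2.4710 km
G: 2.8992 km
H: 0.9768 km
I: 3.4743 km
J: 1.3848 km
K: 0.7831 km
L: 2.5543 km
Sorted: K (0.7831 km) < H (0.9768 km) < J (1.3848 km) < C (1.5697 km) < A (2.1184 km) < E (2.3321 km) < …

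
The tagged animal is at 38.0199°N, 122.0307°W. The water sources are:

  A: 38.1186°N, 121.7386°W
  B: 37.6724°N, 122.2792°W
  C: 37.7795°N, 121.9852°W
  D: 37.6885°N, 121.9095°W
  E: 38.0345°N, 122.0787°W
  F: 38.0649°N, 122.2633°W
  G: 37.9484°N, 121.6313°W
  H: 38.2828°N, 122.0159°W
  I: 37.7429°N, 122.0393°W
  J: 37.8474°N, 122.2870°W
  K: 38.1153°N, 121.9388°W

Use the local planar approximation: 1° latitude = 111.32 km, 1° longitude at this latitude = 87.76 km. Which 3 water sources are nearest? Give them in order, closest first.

Distances from 38.0199°N, 122.0307°W:
A: √((0.0987·111.32)² + (0.2921·87.76)²) = √(120.720410 + 657.137639) = 27.8901 km
B: √((-0.3475·111.32)² + (-0.2485·87.76)²) = √(1496.428646 + 475.604566) = 44.4076 km
C: √((-0.2404·111.32)² + (0.0455·87.76)²) = √(716.168676 + 15.944688) = 27.0576 km
D: √((-0.3314·111.32)² + (0.1212·87.76)²) = √(1360.978936 + 113.135388) = 38.3942 km
E: √((0.0146·111.32)² + (-0.0480·87.76)²) = √(2.641509 + 17.744988) = 4.5151 km
F: √((0.0450·111.32)² + (-0.2326·87.76)²) = √(25.094088 + 416.689589) = 21.0187 km
G: √((-0.0715·111.32)² + (0.3994·87.76)²) = √(63.351730 + 1228.596716) = 35.9437 km
H: √((0.2629·111.32)² + (0.0148·87.76)²) = √(856.500395 + 1.687006) = 29.2948 km
I: √((-0.2770·111.32)² + (-0.0086·87.76)²) = √(950.836694 + 0.569626) = 30.8449 km
J: √((-0.1725·111.32)² + (-0.2563·87.76)²) = √(368.743687 + 505.930011) = 29.5749 km
K: √((0.0954·111.32)² + (0.0919·87.76)²) = √(112.782871 + 65.046548) = 13.3353 km
Sorted: E (4.5151 km) < K (13.3353 km) < F (21.0187 km) < C (27.0576 km) < A (27.8901 km) < …

E, K, F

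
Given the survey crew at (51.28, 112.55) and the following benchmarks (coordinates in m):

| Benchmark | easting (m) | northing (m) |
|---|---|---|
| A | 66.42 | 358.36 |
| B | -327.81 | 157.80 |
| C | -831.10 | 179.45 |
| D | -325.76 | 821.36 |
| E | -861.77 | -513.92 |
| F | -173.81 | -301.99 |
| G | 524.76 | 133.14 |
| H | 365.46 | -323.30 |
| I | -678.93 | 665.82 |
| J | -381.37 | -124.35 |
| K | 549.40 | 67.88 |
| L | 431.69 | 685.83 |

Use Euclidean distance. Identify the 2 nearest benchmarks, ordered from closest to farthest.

A, B

Distances from (51.28, 112.55):
A: 246.28 m
B: 381.78 m
C: 884.91 m
D: 802.85 m
E: 1107.31 m
F: 471.71 m
G: 473.93 m
H: 537.28 m
I: 916.14 m
J: 493.26 m
K: 500.12 m
L: 688.01 m
Sorted: A (246.28 m) < B (381.78 m) < F (471.71 m) < G (473.93 m) < …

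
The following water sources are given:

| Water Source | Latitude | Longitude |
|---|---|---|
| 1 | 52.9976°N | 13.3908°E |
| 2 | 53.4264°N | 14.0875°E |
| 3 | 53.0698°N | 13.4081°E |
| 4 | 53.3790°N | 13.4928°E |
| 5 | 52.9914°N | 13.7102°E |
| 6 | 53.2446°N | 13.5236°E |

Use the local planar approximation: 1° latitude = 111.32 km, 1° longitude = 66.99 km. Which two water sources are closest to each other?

Pairwise distances:
1–2: √((0.4288·111.32)² + (0.6967·66.99)²) = √(2278.536283 + 2178.269330) = 66.7593 km
1–3: √((0.0722·111.32)² + (0.0173·66.99)²) = √(64.598256 + 1.343112) = 8.1204 km
1–4: √((0.3814·111.32)² + (0.1020·66.99)²) = √(1802.634891 + 46.689616) = 43.0038 km
1–5: √((-0.0062·111.32)² + (0.3194·66.99)²) = √(0.476354 + 457.814748) = 21.4077 km
1–6: √((0.2470·111.32)² + (0.1328·66.99)²) = √(756.032216 + 79.143655) = 28.8994 km
2–3: √((-0.3566·111.32)² + (-0.6794·66.99)²) = √(1575.828944 + 2071.433715) = 60.3926 km
2–4: √((-0.0474·111.32)² + (-0.5947·66.99)²) = √(27.842170 + 1587.142176) = 40.1869 km
2–5: √((-0.4350·111.32)² + (-0.3773·66.99)²) = √(2344.903146 + 638.842155) = 54.6237 km
2–6: √((-0.1818·111.32)² + (-0.5639·66.99)²) = √(409.575673 + 1427.000564) = 42.8553 km
3–4: √((0.3092·111.32)² + (0.0847·66.99)²) = √(1184.746313 + 32.194877) = 34.8847 km
3–5: √((-0.0784·111.32)² + (0.3021·66.99)²) = √(76.169047 + 409.563651) = 22.0393 km
3–6: √((0.1748·111.32)² + (0.1155·66.99)²) = √(378.642407 + 59.866508) = 20.9406 km
4–5: √((-0.3876·111.32)² + (0.2174·66.99)²) = √(1861.718147 + 212.099202) = 45.5392 km
4–6: √((-0.1344·111.32)² + (0.0308·66.99)²) = √(223.843729 + 4.257174) = 15.1030 km
5–6: √((0.2532·111.32)² + (-0.1866·66.99)²) = √(794.463223 + 156.258350) = 30.8338 km
Closest pair: 1–3 at 8.1204 km.

1 and 3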